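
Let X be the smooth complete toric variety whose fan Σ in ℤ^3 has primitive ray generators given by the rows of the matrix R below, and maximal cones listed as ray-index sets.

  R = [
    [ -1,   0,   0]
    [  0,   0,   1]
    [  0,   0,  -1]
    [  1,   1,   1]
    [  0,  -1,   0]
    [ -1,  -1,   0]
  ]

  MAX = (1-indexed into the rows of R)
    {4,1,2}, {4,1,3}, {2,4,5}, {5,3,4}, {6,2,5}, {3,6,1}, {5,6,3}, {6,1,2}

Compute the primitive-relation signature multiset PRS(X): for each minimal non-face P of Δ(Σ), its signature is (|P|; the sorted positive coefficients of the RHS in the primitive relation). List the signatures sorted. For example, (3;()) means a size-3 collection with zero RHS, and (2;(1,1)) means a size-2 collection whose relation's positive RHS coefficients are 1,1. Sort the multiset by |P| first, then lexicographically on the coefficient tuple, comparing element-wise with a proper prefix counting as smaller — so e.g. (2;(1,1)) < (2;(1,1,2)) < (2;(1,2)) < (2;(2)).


Σ has 3 primitive collections:

  • {2,3}:  v_{2} + v_{3} = 0 — sig = (2;())
  • {1,5}:  v_{1} + v_{5} = v_{6} — sig = (2;(1))
  • {4,6}:  v_{4} + v_{6} = v_{2} — sig = (2;(1))

Signatures (|P|; sorted positive RHS coefficients), sorted:
    (2;())
    (2;(1))
    (2;(1))


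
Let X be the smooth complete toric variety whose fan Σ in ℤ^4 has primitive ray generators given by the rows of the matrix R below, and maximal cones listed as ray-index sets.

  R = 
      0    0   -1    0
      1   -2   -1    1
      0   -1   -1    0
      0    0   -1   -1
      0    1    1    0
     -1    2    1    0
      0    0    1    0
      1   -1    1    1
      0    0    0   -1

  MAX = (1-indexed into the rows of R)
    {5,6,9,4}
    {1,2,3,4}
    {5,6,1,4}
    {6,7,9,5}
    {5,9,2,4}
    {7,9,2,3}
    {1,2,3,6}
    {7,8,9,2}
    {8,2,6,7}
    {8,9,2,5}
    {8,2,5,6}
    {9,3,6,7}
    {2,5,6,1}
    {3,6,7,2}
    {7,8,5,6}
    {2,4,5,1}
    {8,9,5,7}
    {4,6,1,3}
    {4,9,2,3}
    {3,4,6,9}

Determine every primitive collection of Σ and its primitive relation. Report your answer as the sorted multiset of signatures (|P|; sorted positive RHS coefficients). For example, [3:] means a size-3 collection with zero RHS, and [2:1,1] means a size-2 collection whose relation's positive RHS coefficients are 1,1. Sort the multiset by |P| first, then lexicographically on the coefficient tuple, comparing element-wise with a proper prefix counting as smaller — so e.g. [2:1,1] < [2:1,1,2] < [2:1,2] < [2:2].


11 collections generate NE(X_Σ); each relation:

  P={1,7}:  v_{1} + v_{7} = 0  ⟹  sig = [2:]
  P={3,5}:  v_{3} + v_{5} = 0  ⟹  sig = [2:]
  P={1,9}:  v_{1} + v_{9} = v_{4}  ⟹  sig = [2:1]
  P={4,7}:  v_{4} + v_{7} = v_{9}  ⟹  sig = [2:1]
  P={1,8}:  v_{1} + v_{8} = v_{2} + v_{5}  ⟹  sig = [2:1,1]
  P={3,8}:  v_{3} + v_{8} = v_{2} + v_{7}  ⟹  sig = [2:1,1]
  P={4,8}:  v_{4} + v_{8} = v_{2} + v_{5} + v_{9}  ⟹  sig = [2:1,1,1]
  P={2,6,9}:  v_{2} + v_{6} + v_{9} = 0  ⟹  sig = [3:]
  P={2,4,6}:  v_{2} + v_{4} + v_{6} = v_{1}  ⟹  sig = [3:1]
  P={2,5,7}:  v_{2} + v_{5} + v_{7} = v_{8}  ⟹  sig = [3:1]
  P={6,8,9}:  v_{6} + v_{8} + v_{9} = v_{5} + v_{7}  ⟹  sig = [3:1,1]

Signatures (|P|; sorted positive RHS coefficients), sorted:
[[2:], [2:], [2:1], [2:1], [2:1,1], [2:1,1], [2:1,1,1], [3:], [3:1], [3:1], [3:1,1]]


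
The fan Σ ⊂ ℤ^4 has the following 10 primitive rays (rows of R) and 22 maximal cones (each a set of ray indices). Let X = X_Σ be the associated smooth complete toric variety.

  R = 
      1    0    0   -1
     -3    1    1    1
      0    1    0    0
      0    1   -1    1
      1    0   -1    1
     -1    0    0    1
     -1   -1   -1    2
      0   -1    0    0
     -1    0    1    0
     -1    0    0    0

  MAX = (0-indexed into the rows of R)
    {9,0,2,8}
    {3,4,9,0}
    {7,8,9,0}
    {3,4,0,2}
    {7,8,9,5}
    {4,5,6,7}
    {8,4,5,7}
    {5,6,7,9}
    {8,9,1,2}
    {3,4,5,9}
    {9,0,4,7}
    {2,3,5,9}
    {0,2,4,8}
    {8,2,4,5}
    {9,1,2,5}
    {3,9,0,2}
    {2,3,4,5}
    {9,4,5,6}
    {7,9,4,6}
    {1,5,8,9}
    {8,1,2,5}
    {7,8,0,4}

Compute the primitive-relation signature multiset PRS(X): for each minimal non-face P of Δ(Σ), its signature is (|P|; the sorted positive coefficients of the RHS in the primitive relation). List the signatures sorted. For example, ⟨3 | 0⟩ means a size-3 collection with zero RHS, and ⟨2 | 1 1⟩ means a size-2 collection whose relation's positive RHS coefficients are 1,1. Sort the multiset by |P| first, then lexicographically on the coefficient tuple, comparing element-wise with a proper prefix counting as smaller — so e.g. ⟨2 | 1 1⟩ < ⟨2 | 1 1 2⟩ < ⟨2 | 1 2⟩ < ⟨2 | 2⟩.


Δ(Σ) — 10 vertices, 17 min non-faces:

  {0,5}:  v_{0} + v_{5} = 0 — sig = ⟨2 | 0⟩
  {2,7}:  v_{2} + v_{7} = 0 — sig = ⟨2 | 0⟩
  {3,7}:  v_{3} + v_{7} = v_{4} + v_{9} — sig = ⟨2 | 1 1⟩
  {3,8}:  v_{3} + v_{8} = v_{2} + v_{5} — sig = ⟨2 | 1 1⟩
  {0,1}:  v_{0} + v_{1} = v_{2} + v_{8} + v_{9} — sig = ⟨2 | 1 1 1⟩
  {0,6}:  v_{0} + v_{6} = v_{4} + v_{7} + v_{9} — sig = ⟨2 | 1 1 1⟩
  {1,7}:  v_{1} + v_{7} = v_{5} + v_{8} + v_{9} — sig = ⟨2 | 1 1 1⟩
  {2,6}:  v_{2} + v_{6} = v_{4} + v_{5} + v_{9} — sig = ⟨2 | 1 1 1⟩
  {1,4}:  v_{1} + v_{4} = v_{2} + 2·v_{5} — sig = ⟨2 | 1 2⟩
  {6,8}:  v_{6} + v_{8} = 2·v_{5} + v_{7} — sig = ⟨2 | 1 2⟩
  {1,3}:  v_{1} + v_{3} = 2·v_{2} + 2·v_{5} + v_{9} — sig = ⟨2 | 1 2 2⟩
  {3,6}:  v_{3} + v_{6} = 2·v_{4} + v_{5} + 2·v_{9} — sig = ⟨2 | 1 2 2⟩
  {1,6}:  v_{1} + v_{6} = 3·v_{5} + v_{9} — sig = ⟨2 | 1 3⟩
  {2,4,9}:  v_{2} + v_{4} + v_{9} = v_{3} — sig = ⟨3 | 1⟩
  {4,8,9}:  v_{4} + v_{8} + v_{9} = v_{5} — sig = ⟨3 | 1⟩
  {2,5,8,9}:  v_{2} + v_{5} + v_{8} + v_{9} = v_{1} — sig = ⟨4 | 1⟩
  {4,5,7,9}:  v_{4} + v_{5} + v_{7} + v_{9} = v_{6} — sig = ⟨4 | 1⟩

Signatures (|P|; sorted positive RHS coefficients), sorted:
    |P|=2: 13 collections, coeffs (), (), (1,1), (1,1), (1,1,1), (1,1,1), (1,1,1), (1,1,1), (1,2), (1,2), (1,2,2), (1,2,2), (1,3)
    |P|=3: 2 collections, coeffs (1), (1)
    |P|=4: 2 collections, coeffs (1), (1)


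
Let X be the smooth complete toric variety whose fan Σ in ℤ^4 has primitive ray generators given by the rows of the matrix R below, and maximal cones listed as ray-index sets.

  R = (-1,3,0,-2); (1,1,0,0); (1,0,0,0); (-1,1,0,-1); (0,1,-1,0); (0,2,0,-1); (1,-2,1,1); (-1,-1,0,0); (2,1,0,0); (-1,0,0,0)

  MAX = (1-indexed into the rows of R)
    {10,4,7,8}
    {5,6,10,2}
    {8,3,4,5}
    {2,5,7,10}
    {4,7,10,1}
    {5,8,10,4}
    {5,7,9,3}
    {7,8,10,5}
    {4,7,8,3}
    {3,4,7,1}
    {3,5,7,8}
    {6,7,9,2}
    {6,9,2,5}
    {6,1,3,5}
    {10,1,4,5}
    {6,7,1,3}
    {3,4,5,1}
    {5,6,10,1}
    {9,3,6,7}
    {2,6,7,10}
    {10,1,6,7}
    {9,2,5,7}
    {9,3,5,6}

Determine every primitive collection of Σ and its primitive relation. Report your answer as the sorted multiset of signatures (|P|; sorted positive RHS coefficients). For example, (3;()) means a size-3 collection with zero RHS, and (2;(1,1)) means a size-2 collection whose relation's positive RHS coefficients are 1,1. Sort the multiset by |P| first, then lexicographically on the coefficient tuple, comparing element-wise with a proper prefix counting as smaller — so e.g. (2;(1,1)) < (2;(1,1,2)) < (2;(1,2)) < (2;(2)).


Δ(Σ) — 10 vertices, 15 min non-faces:

  P = {2,8}:  v_{2} + v_{8} = 0  so sig = (2;())
  P = {3,10}:  v_{3} + v_{10} = 0  so sig = (2;())
  P = {2,3}:  v_{2} + v_{3} = v_{9}  so sig = (2;(1))
  P = {2,4}:  v_{2} + v_{4} = v_{6}  so sig = (2;(1))
  P = {4,6}:  v_{4} + v_{6} = v_{1}  so sig = (2;(1))
  P = {6,8}:  v_{6} + v_{8} = v_{4}  so sig = (2;(1))
  P = {8,9}:  v_{8} + v_{9} = v_{3}  so sig = (2;(1))
  P = {9,10}:  v_{9} + v_{10} = v_{2}  so sig = (2;(1))
  P = {4,9}:  v_{4} + v_{9} = v_{3} + v_{6}  so sig = (2;(1,1))
  P = {1,9}:  v_{1} + v_{9} = v_{3} + 2·v_{6}  so sig = (2;(1,2))
  P = {1,2}:  v_{1} + v_{2} = 2·v_{6}  so sig = (2;(2))
  P = {1,8}:  v_{1} + v_{8} = 2·v_{4}  so sig = (2;(2))
  P = {4,5,7}:  v_{4} + v_{5} + v_{7} = 0  so sig = (3;())
  P = {1,5,7}:  v_{1} + v_{5} + v_{7} = v_{6}  so sig = (3;(1))
  P = {5,6,7}:  v_{5} + v_{6} + v_{7} = v_{2}  so sig = (3;(1))

Sorted signature multiset PRS(X):
    (2;())
    (2;())
    (2;(1))
    (2;(1))
    (2;(1))
    (2;(1))
    (2;(1))
    (2;(1))
    (2;(1,1))
    (2;(1,2))
    (2;(2))
    (2;(2))
    (3;())
    (3;(1))
    (3;(1))


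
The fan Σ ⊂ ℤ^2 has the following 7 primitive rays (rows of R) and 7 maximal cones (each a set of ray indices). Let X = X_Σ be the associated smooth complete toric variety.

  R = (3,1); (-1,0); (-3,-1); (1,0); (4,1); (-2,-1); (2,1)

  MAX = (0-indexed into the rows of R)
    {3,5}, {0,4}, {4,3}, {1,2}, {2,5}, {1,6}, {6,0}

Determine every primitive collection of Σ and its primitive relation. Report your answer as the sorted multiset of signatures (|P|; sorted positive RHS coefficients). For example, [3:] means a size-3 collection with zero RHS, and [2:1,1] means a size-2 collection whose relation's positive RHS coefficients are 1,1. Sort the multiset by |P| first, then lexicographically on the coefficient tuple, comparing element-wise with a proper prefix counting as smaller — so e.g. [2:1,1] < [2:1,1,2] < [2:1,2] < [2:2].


Σ has 14 primitive collections:

  P={0,2}:  v_{0} + v_{2} = 0 ; sig = [2:]
  P={1,3}:  v_{1} + v_{3} = 0 ; sig = [2:]
  P={5,6}:  v_{5} + v_{6} = 0 ; sig = [2:]
  P={0,1}:  v_{0} + v_{1} = v_{6} ; sig = [2:1]
  P={0,3}:  v_{0} + v_{3} = v_{4} ; sig = [2:1]
  P={0,5}:  v_{0} + v_{5} = v_{3} ; sig = [2:1]
  P={1,4}:  v_{1} + v_{4} = v_{0} ; sig = [2:1]
  P={1,5}:  v_{1} + v_{5} = v_{2} ; sig = [2:1]
  P={2,3}:  v_{2} + v_{3} = v_{5} ; sig = [2:1]
  P={2,4}:  v_{2} + v_{4} = v_{3} ; sig = [2:1]
  P={2,6}:  v_{2} + v_{6} = v_{1} ; sig = [2:1]
  P={3,6}:  v_{3} + v_{6} = v_{0} ; sig = [2:1]
  P={4,5}:  v_{4} + v_{5} = 2·v_{3} ; sig = [2:2]
  P={4,6}:  v_{4} + v_{6} = 2·v_{0} ; sig = [2:2]

Sorted signature multiset PRS(X):
[[2:], [2:], [2:], [2:1], [2:1], [2:1], [2:1], [2:1], [2:1], [2:1], [2:1], [2:1], [2:2], [2:2]]


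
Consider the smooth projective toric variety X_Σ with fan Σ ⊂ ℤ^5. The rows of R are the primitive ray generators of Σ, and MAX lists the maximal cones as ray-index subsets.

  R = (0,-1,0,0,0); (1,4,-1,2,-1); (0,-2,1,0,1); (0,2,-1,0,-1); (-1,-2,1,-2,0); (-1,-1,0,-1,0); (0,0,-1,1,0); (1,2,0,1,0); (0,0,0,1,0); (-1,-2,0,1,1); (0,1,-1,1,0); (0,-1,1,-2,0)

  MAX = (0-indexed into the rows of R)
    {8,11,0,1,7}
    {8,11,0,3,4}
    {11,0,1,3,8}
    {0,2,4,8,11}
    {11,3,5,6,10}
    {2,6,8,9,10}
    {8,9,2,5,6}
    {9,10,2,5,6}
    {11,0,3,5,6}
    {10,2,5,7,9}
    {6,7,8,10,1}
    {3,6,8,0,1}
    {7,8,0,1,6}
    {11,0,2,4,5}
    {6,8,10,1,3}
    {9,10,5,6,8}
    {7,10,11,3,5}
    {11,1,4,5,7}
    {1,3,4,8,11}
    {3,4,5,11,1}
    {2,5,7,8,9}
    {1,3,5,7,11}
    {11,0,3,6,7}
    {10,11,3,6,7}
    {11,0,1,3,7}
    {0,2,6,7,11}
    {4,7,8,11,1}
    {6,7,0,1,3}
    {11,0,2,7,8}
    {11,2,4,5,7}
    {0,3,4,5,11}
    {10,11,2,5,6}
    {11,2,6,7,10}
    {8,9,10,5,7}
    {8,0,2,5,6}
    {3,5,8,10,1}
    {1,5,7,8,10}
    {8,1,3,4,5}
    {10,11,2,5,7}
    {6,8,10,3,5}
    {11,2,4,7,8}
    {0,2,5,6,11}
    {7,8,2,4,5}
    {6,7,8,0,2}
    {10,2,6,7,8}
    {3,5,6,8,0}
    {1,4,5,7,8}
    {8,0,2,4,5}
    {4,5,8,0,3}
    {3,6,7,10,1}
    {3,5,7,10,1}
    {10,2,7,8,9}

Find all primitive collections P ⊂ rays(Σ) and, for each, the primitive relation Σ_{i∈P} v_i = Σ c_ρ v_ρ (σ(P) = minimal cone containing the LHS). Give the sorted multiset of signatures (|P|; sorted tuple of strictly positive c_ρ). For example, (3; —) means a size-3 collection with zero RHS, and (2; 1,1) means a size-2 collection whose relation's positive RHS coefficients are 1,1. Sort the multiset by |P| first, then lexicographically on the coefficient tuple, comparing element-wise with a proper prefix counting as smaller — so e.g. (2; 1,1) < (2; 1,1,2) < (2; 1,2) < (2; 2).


Σ has 25 primitive collections:

  {2,3}:  v_{2} + v_{3} = 0 — sig = (2; —)
  {0,10}:  v_{0} + v_{10} = v_{6} — sig = (2; 1)
  {4,10}:  v_{4} + v_{10} = v_{5} — sig = (2; 1)
  {1,2}:  v_{1} + v_{2} = v_{7} + v_{8} — sig = (2; 1,1)
  {4,6}:  v_{4} + v_{6} = v_{0} + v_{5} — sig = (2; 1,1)
  {9,11}:  v_{9} + v_{11} = v_{2} + v_{5} — sig = (2; 1,1)
  {3,9}:  v_{3} + v_{9} = v_{5} + v_{8} + v_{10} — sig = (2; 1,1,1)
  {0,9}:  v_{0} + v_{9} = v_{2} + v_{5} + v_{6} + v_{8} — sig = (2; 1,1,1,1)
  {1,9}:  v_{1} + v_{9} = v_{5} + v_{7} + 2·v_{8} + v_{10} — sig = (2; 1,1,1,2)
  {4,9}:  v_{4} + v_{9} = v_{2} + 2·v_{5} + v_{8} — sig = (2; 1,1,2)
  {0,5,7}:  v_{0} + v_{5} + v_{7} = 0 — sig = (3; —)
  {8,10,11}:  v_{8} + v_{10} + v_{11} = 0 — sig = (3; —)
  {3,7,8}:  v_{3} + v_{7} + v_{8} = v_{1} — sig = (3; 1)
  {5,6,7}:  v_{5} + v_{6} + v_{7} = v_{10} — sig = (3; 1)
  {5,8,11}:  v_{5} + v_{8} + v_{11} = v_{4} — sig = (3; 1)
  {6,8,11}:  v_{6} + v_{8} + v_{11} = v_{0} — sig = (3; 1)
  {0,1,5}:  v_{0} + v_{1} + v_{5} = v_{3} + v_{8} — sig = (3; 1,1)
  {0,4,7}:  v_{0} + v_{4} + v_{7} = v_{8} + v_{11} — sig = (3; 1,1)
  {1,10,11}:  v_{1} + v_{10} + v_{11} = v_{3} + v_{7} — sig = (3; 1,1)
  {1,5,6}:  v_{1} + v_{5} + v_{6} = v_{3} + v_{8} + v_{10} — sig = (3; 1,1,1)
  {1,6,11}:  v_{1} + v_{6} + v_{11} = v_{0} + v_{3} + v_{7} — sig = (3; 1,1,1)
  {3,4,7}:  v_{3} + v_{4} + v_{7} = v_{1} + v_{5} + v_{11} — sig = (3; 1,1,1)
  {0,1,4}:  v_{0} + v_{1} + v_{4} = v_{3} + 2·v_{8} + v_{11} — sig = (3; 1,1,2)
  {6,7,9}:  v_{6} + v_{7} + v_{9} = v_{2} + v_{8} + 2·v_{10} — sig = (3; 1,1,2)
  {2,5,8,10}:  v_{2} + v_{5} + v_{8} + v_{10} = v_{9} — sig = (4; 1)

Sorted signature multiset PRS(X):
{ (2; —),  (2; 1) ×2,  (2; 1,1) ×3,  (2; 1,1,1),  (2; 1,1,1,1),  (2; 1,1,1,2),  (2; 1,1,2),  (3; —) ×2,  (3; 1) ×4,  (3; 1,1) ×3,  (3; 1,1,1) ×3,  (3; 1,1,2) ×2,  (4; 1) }


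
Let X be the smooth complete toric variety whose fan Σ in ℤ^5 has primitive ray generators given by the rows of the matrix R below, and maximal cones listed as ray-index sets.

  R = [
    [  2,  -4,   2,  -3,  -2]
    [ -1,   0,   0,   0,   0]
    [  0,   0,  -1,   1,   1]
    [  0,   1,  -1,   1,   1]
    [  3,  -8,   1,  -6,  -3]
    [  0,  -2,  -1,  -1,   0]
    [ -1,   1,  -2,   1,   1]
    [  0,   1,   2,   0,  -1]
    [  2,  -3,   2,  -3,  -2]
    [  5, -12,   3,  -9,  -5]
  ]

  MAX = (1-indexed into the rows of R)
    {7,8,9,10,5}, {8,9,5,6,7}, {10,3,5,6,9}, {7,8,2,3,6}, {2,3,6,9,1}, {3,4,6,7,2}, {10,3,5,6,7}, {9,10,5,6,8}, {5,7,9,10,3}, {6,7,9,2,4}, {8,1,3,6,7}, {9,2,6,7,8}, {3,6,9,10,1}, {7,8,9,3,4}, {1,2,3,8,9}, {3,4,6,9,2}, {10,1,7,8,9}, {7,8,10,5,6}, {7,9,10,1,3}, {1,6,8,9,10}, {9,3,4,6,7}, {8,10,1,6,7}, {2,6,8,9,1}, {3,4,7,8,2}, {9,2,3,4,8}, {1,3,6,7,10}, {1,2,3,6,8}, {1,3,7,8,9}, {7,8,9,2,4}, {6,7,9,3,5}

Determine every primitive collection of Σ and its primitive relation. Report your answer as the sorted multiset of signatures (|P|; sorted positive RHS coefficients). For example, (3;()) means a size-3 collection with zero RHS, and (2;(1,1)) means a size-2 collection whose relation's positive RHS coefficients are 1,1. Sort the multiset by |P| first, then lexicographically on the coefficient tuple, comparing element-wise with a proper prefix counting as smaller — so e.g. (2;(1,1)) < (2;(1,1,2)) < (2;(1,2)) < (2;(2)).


Primitive collections (14):

  {1,5}:  v_{1} + v_{5} = v_{10}  →  sig = (2;(1))
  {1,4}:  v_{1} + v_{4} = v_{3} + v_{9}  →  sig = (2;(1,1))
  {4,10}:  v_{4} + v_{10} = v_{3} + v_{5} + v_{9}  →  sig = (2;(1,1,1))
  {4,5}:  v_{4} + v_{5} = v_{3} + v_{6} + v_{7} + 2·v_{9}  →  sig = (2;(1,1,1,2))
  {2,10}:  v_{2} + v_{10} = v_{1} + 3·v_{6} + v_{8} + v_{9}  →  sig = (2;(1,1,1,3))
  {2,5}:  v_{2} + v_{5} = 3·v_{6} + v_{8} + v_{9}  →  sig = (2;(1,1,3))
  {4,6,8}:  v_{4} + v_{6} + v_{8} = 0  →  sig = (3;())
  {1,2,7}:  v_{1} + v_{2} + v_{7} = 2·v_{6} + v_{8}  →  sig = (3;(1,2))
  {3,5,8}:  v_{3} + v_{5} + v_{8} = 2·v_{1} + v_{7}  →  sig = (3;(1,2))
  {3,8,10}:  v_{3} + v_{8} + v_{10} = 3·v_{1} + v_{7}  →  sig = (3;(1,3))
  {1,6,7,9}:  v_{1} + v_{6} + v_{7} + v_{9} = v_{5}  →  sig = (4;(1))
  {2,3,7,9}:  v_{2} + v_{3} + v_{7} + v_{9} = v_{6}  →  sig = (4;(1))
  {3,6,8,9}:  v_{3} + v_{6} + v_{8} + v_{9} = v_{1}  →  sig = (4;(1))
  {6,7,9,10}:  v_{6} + v_{7} + v_{9} + v_{10} = 2·v_{5}  →  sig = (4;(2))

Sorted signature multiset PRS(X):
[(2;(1)), (2;(1,1)), (2;(1,1,1)), (2;(1,1,1,2)), (2;(1,1,1,3)), (2;(1,1,3)), (3;()), (3;(1,2)), (3;(1,2)), (3;(1,3)), (4;(1)), (4;(1)), (4;(1)), (4;(2))]


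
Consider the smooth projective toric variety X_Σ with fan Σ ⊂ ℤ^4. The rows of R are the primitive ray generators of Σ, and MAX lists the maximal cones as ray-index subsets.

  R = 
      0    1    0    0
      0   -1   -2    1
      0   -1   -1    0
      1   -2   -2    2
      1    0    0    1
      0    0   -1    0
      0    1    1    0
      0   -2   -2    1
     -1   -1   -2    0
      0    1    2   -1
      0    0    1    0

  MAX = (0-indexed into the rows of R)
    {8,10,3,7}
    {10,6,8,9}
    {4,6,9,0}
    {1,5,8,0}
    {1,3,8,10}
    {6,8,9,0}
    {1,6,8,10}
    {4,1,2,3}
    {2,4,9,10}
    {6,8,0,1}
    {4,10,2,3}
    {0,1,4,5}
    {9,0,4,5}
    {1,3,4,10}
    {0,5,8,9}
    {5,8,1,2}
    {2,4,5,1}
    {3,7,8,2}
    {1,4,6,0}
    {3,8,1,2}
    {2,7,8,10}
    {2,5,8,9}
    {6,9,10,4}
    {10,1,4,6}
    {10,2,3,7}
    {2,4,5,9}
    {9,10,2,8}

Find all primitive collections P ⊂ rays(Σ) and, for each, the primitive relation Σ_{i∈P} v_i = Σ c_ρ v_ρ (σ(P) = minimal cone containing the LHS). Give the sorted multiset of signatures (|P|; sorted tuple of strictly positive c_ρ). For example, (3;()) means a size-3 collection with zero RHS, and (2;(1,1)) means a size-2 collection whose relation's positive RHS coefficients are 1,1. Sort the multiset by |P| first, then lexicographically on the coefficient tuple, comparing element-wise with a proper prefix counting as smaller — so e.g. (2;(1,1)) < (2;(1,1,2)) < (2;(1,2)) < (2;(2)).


Σ has 19 primitive collections:

  P = {1,9}:  v_{1} + v_{9} = 0 — sig = (2;())
  P = {2,6}:  v_{2} + v_{6} = 0 — sig = (2;())
  P = {5,10}:  v_{5} + v_{10} = 0 — sig = (2;())
  P = {0,2}:  v_{0} + v_{2} = v_{5} — sig = (2;(1))
  P = {0,7}:  v_{0} + v_{7} = v_{1} — sig = (2;(1))
  P = {0,10}:  v_{0} + v_{10} = v_{6} — sig = (2;(1))
  P = {4,7}:  v_{4} + v_{7} = v_{3} — sig = (2;(1))
  P = {4,8}:  v_{4} + v_{8} = v_{1} — sig = (2;(1))
  P = {5,6}:  v_{5} + v_{6} = v_{0} — sig = (2;(1))
  P = {0,3}:  v_{0} + v_{3} = v_{1} + v_{4} — sig = (2;(1,1))
  P = {1,7}:  v_{1} + v_{7} = v_{3} + v_{8} — sig = (2;(1,1))
  P = {5,7}:  v_{5} + v_{7} = v_{1} + v_{2} — sig = (2;(1,1))
  P = {6,7}:  v_{6} + v_{7} = v_{1} + v_{10} — sig = (2;(1,1))
  P = {7,9}:  v_{7} + v_{9} = v_{2} + v_{10} — sig = (2;(1,1))
  P = {3,5}:  v_{3} + v_{5} = v_{1} + v_{2} + v_{4} — sig = (2;(1,1,1))
  P = {3,6}:  v_{3} + v_{6} = v_{1} + v_{4} + v_{10} — sig = (2;(1,1,1))
  P = {3,9}:  v_{3} + v_{9} = v_{2} + v_{4} + v_{10} — sig = (2;(1,1,1))
  P = {1,2,10}:  v_{1} + v_{2} + v_{10} = v_{7} — sig = (3;(1))
  P = {2,3,8,10}:  v_{2} + v_{3} + v_{8} + v_{10} = 2·v_{7} — sig = (4;(2))

Sorted signature multiset PRS(X):
[(2;()), (2;()), (2;()), (2;(1)), (2;(1)), (2;(1)), (2;(1)), (2;(1)), (2;(1)), (2;(1,1)), (2;(1,1)), (2;(1,1)), (2;(1,1)), (2;(1,1)), (2;(1,1,1)), (2;(1,1,1)), (2;(1,1,1)), (3;(1)), (4;(2))]


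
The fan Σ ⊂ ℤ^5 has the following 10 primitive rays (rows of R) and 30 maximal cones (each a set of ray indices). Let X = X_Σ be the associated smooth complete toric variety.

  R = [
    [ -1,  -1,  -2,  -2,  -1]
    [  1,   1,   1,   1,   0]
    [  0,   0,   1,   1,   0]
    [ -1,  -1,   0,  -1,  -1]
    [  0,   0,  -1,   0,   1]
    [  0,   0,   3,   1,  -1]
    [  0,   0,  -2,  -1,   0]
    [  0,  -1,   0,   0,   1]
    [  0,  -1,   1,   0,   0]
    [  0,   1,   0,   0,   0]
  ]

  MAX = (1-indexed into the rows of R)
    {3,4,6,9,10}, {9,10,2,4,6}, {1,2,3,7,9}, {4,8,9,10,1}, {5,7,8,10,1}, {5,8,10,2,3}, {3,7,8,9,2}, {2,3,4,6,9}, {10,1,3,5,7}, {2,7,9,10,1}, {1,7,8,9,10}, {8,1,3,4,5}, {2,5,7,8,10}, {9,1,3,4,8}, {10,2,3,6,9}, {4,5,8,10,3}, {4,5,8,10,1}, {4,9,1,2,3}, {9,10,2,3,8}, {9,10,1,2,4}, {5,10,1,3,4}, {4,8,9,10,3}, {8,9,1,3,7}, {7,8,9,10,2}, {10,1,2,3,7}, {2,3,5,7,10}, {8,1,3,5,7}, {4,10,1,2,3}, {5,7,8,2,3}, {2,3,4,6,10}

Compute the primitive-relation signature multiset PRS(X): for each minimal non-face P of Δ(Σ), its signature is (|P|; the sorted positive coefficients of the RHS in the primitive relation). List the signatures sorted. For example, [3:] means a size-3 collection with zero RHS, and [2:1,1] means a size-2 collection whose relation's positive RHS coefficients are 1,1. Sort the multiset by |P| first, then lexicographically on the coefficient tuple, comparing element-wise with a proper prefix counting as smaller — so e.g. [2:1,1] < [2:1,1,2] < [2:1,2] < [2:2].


Primitive collections (15):

  • {4,7}:  v_{4} + v_{7} = v_{1} — sig = [2:1]
  • {5,9}:  v_{5} + v_{9} = v_{8} — sig = [2:1]
  • {6,7}:  v_{6} + v_{7} = v_{2} + v_{4} — sig = [2:1,1]
  • {5,6}:  v_{5} + v_{6} = v_{3} + v_{9} + v_{10} — sig = [2:1,1,1]
  • {6,8}:  v_{6} + v_{8} = v_{3} + 2·v_{9} + v_{10} — sig = [2:1,1,2]
  • {1,6}:  v_{1} + v_{6} = v_{2} + 2·v_{4} — sig = [2:1,2]
  • {2,4,5}:  v_{2} + v_{4} + v_{5} = 0 — sig = [3:]
  • {1,2,5}:  v_{1} + v_{2} + v_{5} = v_{7} — sig = [3:1]
  • {2,4,8}:  v_{2} + v_{4} + v_{8} = v_{9} — sig = [3:1]
  • {1,2,8}:  v_{1} + v_{2} + v_{8} = v_{7} + v_{9} — sig = [3:1,1]
  • {3,7,9,10}:  v_{3} + v_{7} + v_{9} + v_{10} = 0 — sig = [4:]
  • {1,3,9,10}:  v_{1} + v_{3} + v_{9} + v_{10} = v_{4} — sig = [4:1]
  • {3,7,8,10}:  v_{3} + v_{7} + v_{8} + v_{10} = v_{5} — sig = [4:1]
  • {1,3,8,10}:  v_{1} + v_{3} + v_{8} + v_{10} = v_{4} + v_{5} — sig = [4:1,1]
  • {2,3,4,9,10}:  v_{2} + v_{3} + v_{4} + v_{9} + v_{10} = v_{6} — sig = [5:1]

Hence PRS(X_Σ) =
[[2:1], [2:1], [2:1,1], [2:1,1,1], [2:1,1,2], [2:1,2], [3:], [3:1], [3:1], [3:1,1], [4:], [4:1], [4:1], [4:1,1], [5:1]]


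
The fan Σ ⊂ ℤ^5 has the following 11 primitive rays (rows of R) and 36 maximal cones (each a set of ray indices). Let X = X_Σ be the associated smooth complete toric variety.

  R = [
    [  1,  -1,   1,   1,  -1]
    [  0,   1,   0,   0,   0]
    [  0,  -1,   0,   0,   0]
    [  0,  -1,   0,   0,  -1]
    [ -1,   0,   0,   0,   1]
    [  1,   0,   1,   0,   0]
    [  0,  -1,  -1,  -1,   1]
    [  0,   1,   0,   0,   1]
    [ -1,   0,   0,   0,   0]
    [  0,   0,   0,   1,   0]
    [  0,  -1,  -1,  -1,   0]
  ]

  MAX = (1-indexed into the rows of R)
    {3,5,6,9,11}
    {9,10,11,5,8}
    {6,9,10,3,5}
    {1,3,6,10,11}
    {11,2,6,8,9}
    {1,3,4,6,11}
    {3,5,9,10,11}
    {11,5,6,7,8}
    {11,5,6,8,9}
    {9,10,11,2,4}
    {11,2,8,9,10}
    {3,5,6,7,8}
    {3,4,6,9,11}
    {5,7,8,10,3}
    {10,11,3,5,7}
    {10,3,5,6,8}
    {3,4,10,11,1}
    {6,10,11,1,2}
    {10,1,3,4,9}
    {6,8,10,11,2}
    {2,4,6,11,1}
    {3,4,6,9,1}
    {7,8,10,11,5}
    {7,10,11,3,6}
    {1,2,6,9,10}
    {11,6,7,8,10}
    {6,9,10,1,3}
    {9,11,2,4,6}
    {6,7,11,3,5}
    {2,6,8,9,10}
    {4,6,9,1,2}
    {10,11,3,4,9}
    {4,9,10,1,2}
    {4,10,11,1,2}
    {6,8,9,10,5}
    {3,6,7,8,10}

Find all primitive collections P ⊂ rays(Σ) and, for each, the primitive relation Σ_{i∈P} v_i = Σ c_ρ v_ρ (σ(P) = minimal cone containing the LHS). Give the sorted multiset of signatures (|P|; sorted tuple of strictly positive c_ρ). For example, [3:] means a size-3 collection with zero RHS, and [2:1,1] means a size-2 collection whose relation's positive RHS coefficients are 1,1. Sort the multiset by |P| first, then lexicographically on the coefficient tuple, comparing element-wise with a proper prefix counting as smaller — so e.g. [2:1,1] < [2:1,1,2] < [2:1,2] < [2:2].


Σ has 17 primitive collections:

  P={2,3}:  v_{2} + v_{3} = 0 ; sig = [2:]
  P={4,8}:  v_{4} + v_{8} = 0 ; sig = [2:]
  P={1,8}:  v_{1} + v_{8} = v_{6} + v_{10} ; sig = [2:1,1]
  P={2,5}:  v_{2} + v_{5} = v_{8} + v_{9} ; sig = [2:1,1]
  P={2,7}:  v_{2} + v_{7} = v_{8} + v_{11} ; sig = [2:1,1]
  P={4,5}:  v_{4} + v_{5} = v_{3} + v_{9} ; sig = [2:1,1]
  P={4,7}:  v_{4} + v_{7} = v_{3} + v_{11} ; sig = [2:1,1]
  P={7,9}:  v_{7} + v_{9} = v_{5} + v_{11} ; sig = [2:1,1]
  P={1,5}:  v_{1} + v_{5} = v_{3} + v_{6} + v_{9} + v_{10} ; sig = [2:1,1,1,1]
  P={1,7}:  v_{1} + v_{7} = v_{3} + v_{6} + v_{10} + v_{11} ; sig = [2:1,1,1,1]
  P={3,8,9}:  v_{3} + v_{8} + v_{9} = v_{5} ; sig = [3:1]
  P={3,8,11}:  v_{3} + v_{8} + v_{11} = v_{7} ; sig = [3:1]
  P={4,6,10}:  v_{4} + v_{6} + v_{10} = v_{1} ; sig = [3:1]
  P={1,9,11}:  v_{1} + v_{9} + v_{11} = v_{3} + v_{4} ; sig = [3:1,1]
  P={6,9,10,11}:  v_{6} + v_{9} + v_{10} + v_{11} = v_{3} ; sig = [4:1]
  P={5,6,10,11}:  v_{5} + v_{6} + v_{10} + v_{11} = 2·v_{3} + v_{8} ; sig = [4:1,2]
  P={5,6,7,10}:  v_{5} + v_{6} + v_{7} + v_{10} = 3·v_{3} + 2·v_{8} ; sig = [4:2,3]

Sorted signature multiset PRS(X):
{ [2:] ×2,  [2:1,1] ×6,  [2:1,1,1,1] ×2,  [3:1] ×3,  [3:1,1],  [4:1],  [4:1,2],  [4:2,3] }


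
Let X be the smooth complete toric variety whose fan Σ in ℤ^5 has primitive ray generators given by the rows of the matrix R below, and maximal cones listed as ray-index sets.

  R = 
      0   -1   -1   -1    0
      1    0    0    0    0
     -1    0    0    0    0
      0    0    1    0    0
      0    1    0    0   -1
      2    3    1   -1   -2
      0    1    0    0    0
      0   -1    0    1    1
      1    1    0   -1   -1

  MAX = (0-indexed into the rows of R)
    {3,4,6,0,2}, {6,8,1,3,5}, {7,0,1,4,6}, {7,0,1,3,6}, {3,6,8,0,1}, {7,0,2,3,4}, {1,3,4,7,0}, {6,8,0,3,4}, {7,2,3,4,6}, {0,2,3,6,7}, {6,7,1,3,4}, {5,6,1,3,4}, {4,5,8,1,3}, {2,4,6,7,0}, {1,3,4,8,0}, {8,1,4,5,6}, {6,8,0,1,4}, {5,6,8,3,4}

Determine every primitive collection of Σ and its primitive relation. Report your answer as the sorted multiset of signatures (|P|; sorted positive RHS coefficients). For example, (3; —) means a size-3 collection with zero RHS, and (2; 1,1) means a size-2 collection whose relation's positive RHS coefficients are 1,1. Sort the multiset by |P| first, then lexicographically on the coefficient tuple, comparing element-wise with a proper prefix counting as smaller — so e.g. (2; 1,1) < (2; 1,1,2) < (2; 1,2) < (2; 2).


9 minimal non-faces of Δ(Σ) (on 9 rays):

  P = {1,2}:  v_{1} + v_{2} = 0 — sig = (2; —)
  P = {7,8}:  v_{7} + v_{8} = v_{1} — sig = (2; 1)
  P = {2,5}:  v_{2} + v_{5} = v_{3} + v_{4} + v_{6} + v_{8} — sig = (2; 1,1,1,1)
  P = {2,8}:  v_{2} + v_{8} = v_{0} + v_{3} + v_{4} + v_{6} — sig = (2; 1,1,1,1)
  P = {5,7}:  v_{5} + v_{7} = 2·v_{1} + v_{3} + v_{4} + v_{6} — sig = (2; 1,1,1,2)
  P = {0,5}:  v_{0} + v_{5} = 2·v_{8} — sig = (2; 2)
  P = {0,3,4,6,7}:  v_{0} + v_{3} + v_{4} + v_{6} + v_{7} = 0 — sig = (5; —)
  P = {0,1,3,4,6}:  v_{0} + v_{1} + v_{3} + v_{4} + v_{6} = v_{8} — sig = (5; 1)
  P = {1,3,4,6,8}:  v_{1} + v_{3} + v_{4} + v_{6} + v_{8} = v_{5} — sig = (5; 1)

Signatures (|P|; sorted positive RHS coefficients), sorted:
{ (2; —),  (2; 1),  (2; 1,1,1,1) ×2,  (2; 1,1,1,2),  (2; 2),  (5; —),  (5; 1) ×2 }


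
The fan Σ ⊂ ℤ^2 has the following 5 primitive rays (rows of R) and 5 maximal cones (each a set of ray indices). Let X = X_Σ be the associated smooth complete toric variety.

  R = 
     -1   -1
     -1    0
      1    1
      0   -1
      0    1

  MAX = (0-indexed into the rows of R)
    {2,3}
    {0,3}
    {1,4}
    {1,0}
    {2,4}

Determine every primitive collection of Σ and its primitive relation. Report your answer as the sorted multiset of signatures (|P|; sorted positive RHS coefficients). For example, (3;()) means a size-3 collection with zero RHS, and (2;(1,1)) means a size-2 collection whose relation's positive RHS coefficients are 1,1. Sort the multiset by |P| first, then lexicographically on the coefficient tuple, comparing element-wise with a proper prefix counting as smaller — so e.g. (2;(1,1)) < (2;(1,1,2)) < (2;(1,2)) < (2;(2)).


Minimal non-faces — 5 found among 5 rays, 5 max cones:

  P = {0,2}:  v_{0} + v_{2} = 0  ⇒ sig = (2;())
  P = {3,4}:  v_{3} + v_{4} = 0  ⇒ sig = (2;())
  P = {0,4}:  v_{0} + v_{4} = v_{1}  ⇒ sig = (2;(1))
  P = {1,2}:  v_{1} + v_{2} = v_{4}  ⇒ sig = (2;(1))
  P = {1,3}:  v_{1} + v_{3} = v_{0}  ⇒ sig = (2;(1))

Signatures (|P|; sorted positive RHS coefficients), sorted:
    |P|=2: 5 collections, coeffs (), (), (1), (1), (1)


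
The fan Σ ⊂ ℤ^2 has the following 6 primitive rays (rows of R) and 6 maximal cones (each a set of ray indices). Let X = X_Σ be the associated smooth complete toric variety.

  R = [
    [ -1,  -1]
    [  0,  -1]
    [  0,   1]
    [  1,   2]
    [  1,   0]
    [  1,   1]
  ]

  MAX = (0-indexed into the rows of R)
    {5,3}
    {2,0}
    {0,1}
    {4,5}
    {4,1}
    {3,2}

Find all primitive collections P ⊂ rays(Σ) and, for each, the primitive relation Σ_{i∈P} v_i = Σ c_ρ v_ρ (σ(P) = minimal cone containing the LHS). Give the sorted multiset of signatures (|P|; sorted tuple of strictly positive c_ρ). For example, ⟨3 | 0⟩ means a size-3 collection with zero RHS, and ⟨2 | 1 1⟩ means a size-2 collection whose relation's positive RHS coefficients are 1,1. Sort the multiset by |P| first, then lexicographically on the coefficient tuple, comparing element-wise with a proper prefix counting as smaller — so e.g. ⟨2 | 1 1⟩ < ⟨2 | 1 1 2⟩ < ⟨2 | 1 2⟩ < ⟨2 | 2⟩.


Minimal non-faces — 9 found among 6 rays, 6 max cones:

  • {0,5}:  v_{0} + v_{5} = 0  →  sig = ⟨2 | 0⟩
  • {1,2}:  v_{1} + v_{2} = 0  →  sig = ⟨2 | 0⟩
  • {0,3}:  v_{0} + v_{3} = v_{2}  →  sig = ⟨2 | 1⟩
  • {0,4}:  v_{0} + v_{4} = v_{1}  →  sig = ⟨2 | 1⟩
  • {1,3}:  v_{1} + v_{3} = v_{5}  →  sig = ⟨2 | 1⟩
  • {1,5}:  v_{1} + v_{5} = v_{4}  →  sig = ⟨2 | 1⟩
  • {2,4}:  v_{2} + v_{4} = v_{5}  →  sig = ⟨2 | 1⟩
  • {2,5}:  v_{2} + v_{5} = v_{3}  →  sig = ⟨2 | 1⟩
  • {3,4}:  v_{3} + v_{4} = 2·v_{5}  →  sig = ⟨2 | 2⟩

Hence PRS(X_Σ) =
    ⟨2 | 0⟩
    ⟨2 | 0⟩
    ⟨2 | 1⟩
    ⟨2 | 1⟩
    ⟨2 | 1⟩
    ⟨2 | 1⟩
    ⟨2 | 1⟩
    ⟨2 | 1⟩
    ⟨2 | 2⟩


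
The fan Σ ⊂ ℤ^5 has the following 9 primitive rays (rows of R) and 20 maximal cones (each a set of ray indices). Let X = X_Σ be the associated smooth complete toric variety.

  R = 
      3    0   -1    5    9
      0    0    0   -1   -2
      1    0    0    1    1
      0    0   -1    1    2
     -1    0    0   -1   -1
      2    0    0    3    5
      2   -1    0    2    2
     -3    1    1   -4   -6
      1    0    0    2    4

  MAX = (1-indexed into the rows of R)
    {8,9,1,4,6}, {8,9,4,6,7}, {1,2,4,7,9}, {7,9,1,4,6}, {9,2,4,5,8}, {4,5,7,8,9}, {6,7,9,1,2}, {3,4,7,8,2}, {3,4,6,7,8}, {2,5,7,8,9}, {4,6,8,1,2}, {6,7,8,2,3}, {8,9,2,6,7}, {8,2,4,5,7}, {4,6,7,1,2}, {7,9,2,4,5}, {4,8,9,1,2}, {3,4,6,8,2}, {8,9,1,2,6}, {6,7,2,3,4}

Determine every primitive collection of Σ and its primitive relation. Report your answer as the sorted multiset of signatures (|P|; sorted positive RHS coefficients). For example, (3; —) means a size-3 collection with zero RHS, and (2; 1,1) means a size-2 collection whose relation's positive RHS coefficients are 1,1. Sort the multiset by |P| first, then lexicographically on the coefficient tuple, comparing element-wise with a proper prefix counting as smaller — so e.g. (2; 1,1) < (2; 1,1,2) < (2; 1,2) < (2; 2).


Primitive collections (9):

  P = {3,5}:  v_{3} + v_{5} = 0  ⟹  sig = (2; —)
  P = {3,9}:  v_{3} + v_{9} = v_{6}  ⟹  sig = (2; 1)
  P = {5,6}:  v_{5} + v_{6} = v_{9}  ⟹  sig = (2; 1)
  P = {1,3}:  v_{1} + v_{3} = v_{2} + v_{4} + 2·v_{6}  ⟹  sig = (2; 1,1,2)
  P = {1,5}:  v_{1} + v_{5} = v_{2} + v_{4} + 2·v_{9}  ⟹  sig = (2; 1,1,2)
  P = {1,7,8}:  v_{1} + v_{7} + v_{8} = v_{6}  ⟹  sig = (3; 1)
  P = {2,4,6,9}:  v_{2} + v_{4} + v_{6} + v_{9} = v_{1}  ⟹  sig = (4; 1)
  P = {2,4,7,8,9}:  v_{2} + v_{4} + v_{7} + v_{8} + v_{9} = 0  ⟹  sig = (5; —)
  P = {2,4,6,7,8}:  v_{2} + v_{4} + v_{6} + v_{7} + v_{8} = v_{3}  ⟹  sig = (5; 1)

Sorted signature multiset PRS(X):
    (2; —)
    (2; 1)
    (2; 1)
    (2; 1,1,2)
    (2; 1,1,2)
    (3; 1)
    (4; 1)
    (5; —)
    (5; 1)


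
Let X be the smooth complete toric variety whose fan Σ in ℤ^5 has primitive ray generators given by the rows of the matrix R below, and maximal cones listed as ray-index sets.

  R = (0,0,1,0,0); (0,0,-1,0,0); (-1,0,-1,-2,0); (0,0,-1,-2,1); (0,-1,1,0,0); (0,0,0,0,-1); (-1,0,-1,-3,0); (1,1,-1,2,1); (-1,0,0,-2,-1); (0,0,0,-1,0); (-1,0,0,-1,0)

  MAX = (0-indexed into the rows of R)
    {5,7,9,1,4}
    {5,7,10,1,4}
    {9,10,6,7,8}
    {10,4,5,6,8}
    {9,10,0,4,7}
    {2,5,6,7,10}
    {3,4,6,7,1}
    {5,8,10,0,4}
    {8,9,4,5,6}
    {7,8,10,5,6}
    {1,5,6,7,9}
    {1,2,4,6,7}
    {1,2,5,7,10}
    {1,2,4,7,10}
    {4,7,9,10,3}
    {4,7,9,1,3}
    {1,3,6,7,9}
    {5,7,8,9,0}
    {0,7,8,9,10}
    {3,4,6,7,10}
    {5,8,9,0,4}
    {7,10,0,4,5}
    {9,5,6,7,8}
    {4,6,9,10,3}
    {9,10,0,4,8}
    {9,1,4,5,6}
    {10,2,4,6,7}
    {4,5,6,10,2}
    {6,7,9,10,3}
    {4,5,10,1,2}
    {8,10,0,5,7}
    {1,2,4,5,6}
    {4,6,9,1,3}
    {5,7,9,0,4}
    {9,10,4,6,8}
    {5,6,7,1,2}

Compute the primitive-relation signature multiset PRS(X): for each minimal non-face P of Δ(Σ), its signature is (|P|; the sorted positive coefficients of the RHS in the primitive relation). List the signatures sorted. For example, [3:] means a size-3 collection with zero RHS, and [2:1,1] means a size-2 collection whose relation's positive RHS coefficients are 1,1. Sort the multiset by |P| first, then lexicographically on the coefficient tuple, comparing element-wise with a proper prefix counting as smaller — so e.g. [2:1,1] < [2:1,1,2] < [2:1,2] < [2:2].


18 minimal non-faces of Δ(Σ) (on 11 rays):

  • {0,1}:  v_{0} + v_{1} = 0  →  sig = [2:]
  • {2,9}:  v_{2} + v_{9} = v_{6}  →  sig = [2:1]
  • {0,2}:  v_{0} + v_{2} = v_{9} + v_{10}  →  sig = [2:1,1]
  • {1,8}:  v_{1} + v_{8} = v_{2} + v_{5}  →  sig = [2:1,1]
  • {3,8}:  v_{3} + v_{8} = v_{6} + v_{9}  →  sig = [2:1,1]
  • {2,8}:  v_{2} + v_{8} = v_{5} + v_{6} + v_{10}  →  sig = [2:1,1,1]
  • {0,3}:  v_{0} + v_{3} = v_{4} + v_{7} + 3·v_{9} + v_{10}  →  sig = [2:1,1,1,3]
  • {2,3}:  v_{2} + v_{3} = v_{4} + 2·v_{6} + v_{7}  →  sig = [2:1,1,2]
  • {0,6}:  v_{0} + v_{6} = 2·v_{9} + v_{10}  →  sig = [2:1,2]
  • {3,5}:  v_{3} + v_{5} = v_{1} + 2·v_{9}  →  sig = [2:1,2]
  • {4,7,8}:  v_{4} + v_{7} + v_{8} = 0  →  sig = [3:]
  • {1,9,10}:  v_{1} + v_{9} + v_{10} = v_{2}  →  sig = [3:1]
  • {5,9,10}:  v_{5} + v_{9} + v_{10} = v_{8}  →  sig = [3:1]
  • {1,3,10}:  v_{1} + v_{3} + v_{10} = v_{2} + v_{4} + v_{6} + v_{7}  →  sig = [3:1,1,1,1]
  • {1,6,10}:  v_{1} + v_{6} + v_{10} = 2·v_{2}  →  sig = [3:2]
  • {2,4,5,7}:  v_{2} + v_{4} + v_{5} + v_{7} = v_{1}  →  sig = [4:1]
  • {4,6,7,9}:  v_{4} + v_{6} + v_{7} + v_{9} = v_{3}  →  sig = [4:1]
  • {4,5,6,7}:  v_{4} + v_{5} + v_{6} + v_{7} = v_{1} + v_{9}  →  sig = [4:1,1]

so the primitive-relation signature multiset is
[[2:], [2:1], [2:1,1], [2:1,1], [2:1,1], [2:1,1,1], [2:1,1,1,3], [2:1,1,2], [2:1,2], [2:1,2], [3:], [3:1], [3:1], [3:1,1,1,1], [3:2], [4:1], [4:1], [4:1,1]]


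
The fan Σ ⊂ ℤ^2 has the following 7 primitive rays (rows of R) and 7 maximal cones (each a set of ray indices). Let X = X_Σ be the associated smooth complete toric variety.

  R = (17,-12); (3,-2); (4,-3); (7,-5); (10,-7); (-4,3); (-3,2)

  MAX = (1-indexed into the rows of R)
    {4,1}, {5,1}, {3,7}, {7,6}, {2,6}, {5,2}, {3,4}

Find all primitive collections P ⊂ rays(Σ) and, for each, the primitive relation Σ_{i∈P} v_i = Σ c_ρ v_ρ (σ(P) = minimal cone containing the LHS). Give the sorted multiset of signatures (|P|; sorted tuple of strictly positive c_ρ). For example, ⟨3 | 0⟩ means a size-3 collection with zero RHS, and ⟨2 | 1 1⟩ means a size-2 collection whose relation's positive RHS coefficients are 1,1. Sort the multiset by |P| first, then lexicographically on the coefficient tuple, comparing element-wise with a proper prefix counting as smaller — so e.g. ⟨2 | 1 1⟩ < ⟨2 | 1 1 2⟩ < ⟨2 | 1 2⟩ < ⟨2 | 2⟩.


14 minimal non-faces of Δ(Σ) (on 7 rays):

  P={2,7}:  v_{2} + v_{7} = 0  so sig = ⟨2 | 0⟩
  P={3,6}:  v_{3} + v_{6} = 0  so sig = ⟨2 | 0⟩
  P={2,3}:  v_{2} + v_{3} = v_{4}  so sig = ⟨2 | 1⟩
  P={2,4}:  v_{2} + v_{4} = v_{5}  so sig = ⟨2 | 1⟩
  P={4,5}:  v_{4} + v_{5} = v_{1}  so sig = ⟨2 | 1⟩
  P={4,6}:  v_{4} + v_{6} = v_{2}  so sig = ⟨2 | 1⟩
  P={4,7}:  v_{4} + v_{7} = v_{3}  so sig = ⟨2 | 1⟩
  P={5,7}:  v_{5} + v_{7} = v_{4}  so sig = ⟨2 | 1⟩
  P={1,6}:  v_{1} + v_{6} = v_{2} + v_{5}  so sig = ⟨2 | 1 1⟩
  P={1,2}:  v_{1} + v_{2} = 2·v_{5}  so sig = ⟨2 | 2⟩
  P={1,7}:  v_{1} + v_{7} = 2·v_{4}  so sig = ⟨2 | 2⟩
  P={3,5}:  v_{3} + v_{5} = 2·v_{4}  so sig = ⟨2 | 2⟩
  P={5,6}:  v_{5} + v_{6} = 2·v_{2}  so sig = ⟨2 | 2⟩
  P={1,3}:  v_{1} + v_{3} = 3·v_{4}  so sig = ⟨2 | 3⟩

Signatures (|P|; sorted positive RHS coefficients), sorted:
    |P|=2: 14 collections, coeffs (), (), (1), (1), (1), (1), (1), (1), (1,1), (2), (2), (2), (2), (3)


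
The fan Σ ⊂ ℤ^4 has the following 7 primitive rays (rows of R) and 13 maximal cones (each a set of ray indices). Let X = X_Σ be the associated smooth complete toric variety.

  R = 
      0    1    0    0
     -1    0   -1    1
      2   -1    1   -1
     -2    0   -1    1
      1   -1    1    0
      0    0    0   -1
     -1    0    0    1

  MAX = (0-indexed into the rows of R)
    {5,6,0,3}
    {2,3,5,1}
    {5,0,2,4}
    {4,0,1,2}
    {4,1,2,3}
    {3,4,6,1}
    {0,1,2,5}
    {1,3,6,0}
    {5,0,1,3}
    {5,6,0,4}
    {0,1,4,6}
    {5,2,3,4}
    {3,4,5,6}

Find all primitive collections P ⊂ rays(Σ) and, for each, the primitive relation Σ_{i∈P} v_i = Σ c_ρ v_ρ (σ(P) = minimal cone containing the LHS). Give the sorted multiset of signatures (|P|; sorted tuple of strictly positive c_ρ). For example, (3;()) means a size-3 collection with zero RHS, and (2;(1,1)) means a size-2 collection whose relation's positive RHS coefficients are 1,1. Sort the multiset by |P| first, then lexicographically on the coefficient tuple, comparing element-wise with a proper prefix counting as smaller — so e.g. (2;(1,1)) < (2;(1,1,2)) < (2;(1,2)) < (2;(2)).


Primitive collections (5):

  {2,6}:  v_{2} + v_{6} = v_{4}  ⇒ sig = (2;(1))
  {0,2,3}:  v_{0} + v_{2} + v_{3} = 0  ⇒ sig = (3;())
  {0,3,4}:  v_{0} + v_{3} + v_{4} = v_{6}  ⇒ sig = (3;(1))
  {1,5,6}:  v_{1} + v_{5} + v_{6} = v_{3}  ⇒ sig = (3;(1))
  {1,4,5}:  v_{1} + v_{4} + v_{5} = v_{2} + v_{3}  ⇒ sig = (3;(1,1))

Sorted signature multiset PRS(X):
[(2;(1)), (3;()), (3;(1)), (3;(1)), (3;(1,1))]


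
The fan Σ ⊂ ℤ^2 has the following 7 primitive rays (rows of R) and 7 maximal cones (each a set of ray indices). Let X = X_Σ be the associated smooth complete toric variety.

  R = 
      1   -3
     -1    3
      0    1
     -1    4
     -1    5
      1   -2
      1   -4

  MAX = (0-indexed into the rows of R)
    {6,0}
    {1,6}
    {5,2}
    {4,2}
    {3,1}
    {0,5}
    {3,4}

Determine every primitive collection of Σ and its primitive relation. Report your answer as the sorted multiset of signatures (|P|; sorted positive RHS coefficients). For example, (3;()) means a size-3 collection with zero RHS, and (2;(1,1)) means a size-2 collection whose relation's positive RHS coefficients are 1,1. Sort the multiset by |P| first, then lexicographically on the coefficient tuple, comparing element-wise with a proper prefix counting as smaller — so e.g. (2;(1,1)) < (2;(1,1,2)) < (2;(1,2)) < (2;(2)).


Δ(Σ) — 7 vertices, 14 min non-faces:

  P = {0,1}:  v_{0} + v_{1} = 0 ; sig = (2;())
  P = {3,6}:  v_{3} + v_{6} = 0 ; sig = (2;())
  P = {0,2}:  v_{0} + v_{2} = v_{5} ; sig = (2;(1))
  P = {0,3}:  v_{0} + v_{3} = v_{2} ; sig = (2;(1))
  P = {1,2}:  v_{1} + v_{2} = v_{3} ; sig = (2;(1))
  P = {1,5}:  v_{1} + v_{5} = v_{2} ; sig = (2;(1))
  P = {2,3}:  v_{2} + v_{3} = v_{4} ; sig = (2;(1))
  P = {2,6}:  v_{2} + v_{6} = v_{0} ; sig = (2;(1))
  P = {4,6}:  v_{4} + v_{6} = v_{2} ; sig = (2;(1))
  P = {0,4}:  v_{0} + v_{4} = 2·v_{2} ; sig = (2;(2))
  P = {1,4}:  v_{1} + v_{4} = 2·v_{3} ; sig = (2;(2))
  P = {3,5}:  v_{3} + v_{5} = 2·v_{2} ; sig = (2;(2))
  P = {5,6}:  v_{5} + v_{6} = 2·v_{0} ; sig = (2;(2))
  P = {4,5}:  v_{4} + v_{5} = 3·v_{2} ; sig = (2;(3))

Hence PRS(X_Σ) =
    (2;())
    (2;())
    (2;(1))
    (2;(1))
    (2;(1))
    (2;(1))
    (2;(1))
    (2;(1))
    (2;(1))
    (2;(2))
    (2;(2))
    (2;(2))
    (2;(2))
    (2;(3))
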